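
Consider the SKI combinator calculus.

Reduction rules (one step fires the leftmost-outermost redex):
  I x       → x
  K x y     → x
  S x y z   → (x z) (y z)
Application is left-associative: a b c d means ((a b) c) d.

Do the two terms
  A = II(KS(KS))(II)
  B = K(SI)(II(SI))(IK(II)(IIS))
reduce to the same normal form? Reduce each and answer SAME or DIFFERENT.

Answer: DIFFERENT — A ⇓ SI, B ⇓ SII

Derivation:
Term A:
  start: II(KS(KS))(II)
  step 1: I(KS(KS))(II)
  step 2: KS(KS)(II)
  step 3: S(II)
  step 4: SI

Term B:
  start: K(SI)(II(SI))(IK(II)(IIS))
  step 1: SI(IK(II)(IIS))
  step 2: SI(K(II)(IIS))
  step 3: SI(II)
  step 4: SII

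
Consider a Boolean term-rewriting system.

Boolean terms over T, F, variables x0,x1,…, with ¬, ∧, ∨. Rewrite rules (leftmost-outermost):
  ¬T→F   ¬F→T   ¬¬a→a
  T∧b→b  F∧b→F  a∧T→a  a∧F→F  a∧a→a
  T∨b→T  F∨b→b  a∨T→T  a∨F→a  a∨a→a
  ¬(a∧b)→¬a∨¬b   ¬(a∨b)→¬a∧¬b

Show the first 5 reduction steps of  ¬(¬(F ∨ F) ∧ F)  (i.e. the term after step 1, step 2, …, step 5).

  start: ¬(¬(F ∨ F) ∧ F)
  →1  ¬¬(F ∨ F) ∨ ¬F
  →2  (F ∨ F) ∨ ¬F
  →3  F ∨ ¬F
  →4  ¬F
  →5  T

Answer: after 5 steps: T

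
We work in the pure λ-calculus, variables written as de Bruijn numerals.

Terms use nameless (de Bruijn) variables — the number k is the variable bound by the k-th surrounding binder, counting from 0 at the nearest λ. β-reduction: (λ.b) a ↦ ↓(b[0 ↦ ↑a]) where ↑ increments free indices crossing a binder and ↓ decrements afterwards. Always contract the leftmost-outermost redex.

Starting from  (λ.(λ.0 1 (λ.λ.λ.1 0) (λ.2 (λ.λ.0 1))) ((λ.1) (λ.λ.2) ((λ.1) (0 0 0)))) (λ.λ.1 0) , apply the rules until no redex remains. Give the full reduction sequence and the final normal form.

Answer: normal form = λ.λ.1 0  (in 11 steps)

Working:
  start: (λ.(λ.0 1 (λ.λ.λ.1 0) (λ.2 (λ.λ.0 1))) ((λ.1) (λ.λ.2) ((λ.1) (0 0 0)))) (λ.λ.1 0)
  step 1: (λ.0 (λ.λ.1 0) (λ.λ.λ.1 0) (λ.(λ.λ.1 0) (λ.λ.0 1))) ((λ.λ.λ.1 0) (λ.λ.λ.λ.1 0) ((λ.λ.λ.1 0) ((λ.λ.1 0) (λ.λ.1 0) (λ.λ.1 0))))
  step 2: (λ.λ.λ.1 0) (λ.λ.λ.λ.1 0) ((λ.λ.λ.1 0) ((λ.λ.1 0) (λ.λ.1 0) (λ.λ.1 0))) (λ.λ.1 0) (λ.λ.λ.1 0) (λ.(λ.λ.1 0) (λ.λ.0 1))
  step 3: (λ.λ.1 0) ((λ.λ.λ.1 0) ((λ.λ.1 0) (λ.λ.1 0) (λ.λ.1 0))) (λ.λ.1 0) (λ.λ.λ.1 0) (λ.(λ.λ.1 0) (λ.λ.0 1))
  step 4: (λ.(λ.λ.λ.1 0) ((λ.λ.1 0) (λ.λ.1 0) (λ.λ.1 0)) 0) (λ.λ.1 0) (λ.λ.λ.1 0) (λ.(λ.λ.1 0) (λ.λ.0 1))
  step 5: (λ.λ.λ.1 0) ((λ.λ.1 0) (λ.λ.1 0) (λ.λ.1 0)) (λ.λ.1 0) (λ.λ.λ.1 0) (λ.(λ.λ.1 0) (λ.λ.0 1))
  step 6: (λ.λ.1 0) (λ.λ.1 0) (λ.λ.λ.1 0) (λ.(λ.λ.1 0) (λ.λ.0 1))
  step 7: (λ.(λ.λ.1 0) 0) (λ.λ.λ.1 0) (λ.(λ.λ.1 0) (λ.λ.0 1))
  step 8: (λ.λ.1 0) (λ.λ.λ.1 0) (λ.(λ.λ.1 0) (λ.λ.0 1))
  step 9: (λ.(λ.λ.λ.1 0) 0) (λ.(λ.λ.1 0) (λ.λ.0 1))
  step 10: (λ.λ.λ.1 0) (λ.(λ.λ.1 0) (λ.λ.0 1))
  step 11: λ.λ.1 0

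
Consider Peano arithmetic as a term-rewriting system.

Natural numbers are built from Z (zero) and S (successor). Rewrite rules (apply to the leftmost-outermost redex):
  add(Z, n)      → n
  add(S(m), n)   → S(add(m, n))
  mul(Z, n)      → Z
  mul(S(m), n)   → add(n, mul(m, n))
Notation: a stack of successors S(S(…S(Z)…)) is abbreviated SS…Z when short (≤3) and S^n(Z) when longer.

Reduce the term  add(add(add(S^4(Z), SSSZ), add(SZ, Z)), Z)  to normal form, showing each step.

Answer: normal form = S^8(Z)  (in 24 steps)

Working:
  start: add(add(add(S^4(Z), SSSZ), add(SZ, Z)), Z)
  step 1: add(add(S(add(SSSZ, SSSZ)), add(SZ, Z)), Z)
  step 2: add(S(add(add(SSSZ, SSSZ), add(SZ, Z))), Z)
  step 3: S(add(add(add(SSSZ, SSSZ), add(SZ, Z)), Z))
  step 4: S(add(add(S(add(SSZ, SSSZ)), add(SZ, Z)), Z))
  step 5: S(add(S(add(add(SSZ, SSSZ), add(SZ, Z))), Z))
  step 6: S(S(add(add(add(SSZ, SSSZ), add(SZ, Z)), Z)))
  step 7: S(S(add(add(S(add(SZ, SSSZ)), add(SZ, Z)), Z)))
  step 8: S(S(add(S(add(add(SZ, SSSZ), add(SZ, Z))), Z)))
  step 9: S(S(S(add(add(add(SZ, SSSZ), add(SZ, Z)), Z))))
  step 10: S(S(S(add(add(S(add(Z, SSSZ)), add(SZ, Z)), Z))))
  step 11: S(S(S(add(S(add(add(Z, SSSZ), add(SZ, Z))), Z))))
  step 12: S(S(S(S(add(add(add(Z, SSSZ), add(SZ, Z)), Z)))))
  step 13: S(S(S(S(add(add(SSSZ, add(SZ, Z)), Z)))))
  step 14: S(S(S(S(add(S(add(SSZ, add(SZ, Z))), Z)))))
  step 15: S(S(S(S(S(add(add(SSZ, add(SZ, Z)), Z))))))
  step 16: S(S(S(S(S(add(S(add(SZ, add(SZ, Z))), Z))))))
  step 17: S(S(S(S(S(S(add(add(SZ, add(SZ, Z)), Z)))))))
  step 18: S(S(S(S(S(S(add(S(add(Z, add(SZ, Z))), Z)))))))
  step 19: S(S(S(S(S(S(S(add(add(Z, add(SZ, Z)), Z))))))))
  step 20: S(S(S(S(S(S(S(add(add(SZ, Z), Z))))))))
  step 21: S(S(S(S(S(S(S(add(S(add(Z, Z)), Z))))))))
  step 22: S(S(S(S(S(S(S(S(add(add(Z, Z), Z)))))))))
  step 23: S(S(S(S(S(S(S(S(add(Z, Z)))))))))
  step 24: S^8(Z)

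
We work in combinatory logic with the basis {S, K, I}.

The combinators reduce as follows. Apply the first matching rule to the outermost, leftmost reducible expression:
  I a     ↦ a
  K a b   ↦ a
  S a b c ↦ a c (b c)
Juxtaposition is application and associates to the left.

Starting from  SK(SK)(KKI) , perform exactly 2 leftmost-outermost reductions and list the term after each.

Answer: after 2 steps: KKI

Reduction:
  start: SK(SK)(KKI)
  [1] K(KKI)(SK(KKI))
  [2] KKI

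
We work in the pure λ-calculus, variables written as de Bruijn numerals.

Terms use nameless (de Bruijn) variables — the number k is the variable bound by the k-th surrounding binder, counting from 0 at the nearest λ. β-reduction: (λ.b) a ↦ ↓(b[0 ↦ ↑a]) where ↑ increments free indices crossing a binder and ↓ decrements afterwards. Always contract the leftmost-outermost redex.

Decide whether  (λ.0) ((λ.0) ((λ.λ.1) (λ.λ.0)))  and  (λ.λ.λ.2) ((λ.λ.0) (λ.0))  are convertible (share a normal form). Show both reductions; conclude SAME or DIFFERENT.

Answer: SAME — A ⇓ λ.λ.λ.0, B ⇓ λ.λ.λ.0

Reduction:
Term A:
  start: (λ.0) ((λ.0) ((λ.λ.1) (λ.λ.0)))
  →1  (λ.0) ((λ.λ.1) (λ.λ.0))
  →2  (λ.λ.1) (λ.λ.0)
  →3  λ.λ.λ.0

Term B:
  start: (λ.λ.λ.2) ((λ.λ.0) (λ.0))
  →1  λ.λ.(λ.λ.0) (λ.0)
  →2  λ.λ.λ.0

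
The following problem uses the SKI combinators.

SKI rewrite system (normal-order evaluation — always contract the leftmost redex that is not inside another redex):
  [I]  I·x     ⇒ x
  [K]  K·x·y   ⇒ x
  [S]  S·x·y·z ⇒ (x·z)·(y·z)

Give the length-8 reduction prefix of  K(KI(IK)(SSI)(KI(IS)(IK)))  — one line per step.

Answer: after 8 steps: K(SK(I(IK)))

Working:
  start: K(KI(IK)(SSI)(KI(IS)(IK)))
  [1] K(I(SSI)(KI(IS)(IK)))
  [2] K(SSI(KI(IS)(IK)))
  [3] K(S(KI(IS)(IK))(I(KI(IS)(IK))))
  [4] K(S(I(IK))(I(KI(IS)(IK))))
  [5] K(S(IK)(I(KI(IS)(IK))))
  [6] K(SK(I(KI(IS)(IK))))
  [7] K(SK(KI(IS)(IK)))
  [8] K(SK(I(IK)))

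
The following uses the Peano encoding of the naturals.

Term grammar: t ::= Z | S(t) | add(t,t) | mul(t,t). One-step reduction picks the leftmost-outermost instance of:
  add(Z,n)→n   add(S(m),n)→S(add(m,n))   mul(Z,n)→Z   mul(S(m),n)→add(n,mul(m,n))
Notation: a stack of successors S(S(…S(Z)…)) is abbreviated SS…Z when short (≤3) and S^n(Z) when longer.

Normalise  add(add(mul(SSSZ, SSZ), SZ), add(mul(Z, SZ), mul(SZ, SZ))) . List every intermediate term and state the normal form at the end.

Answer: normal form = S^8(Z)  (in 34 steps)

Reduction:
  start: add(add(mul(SSSZ, SSZ), SZ), add(mul(Z, SZ), mul(SZ, SZ)))
  [1] add(add(add(SSZ, mul(SSZ, SSZ)), SZ), add(mul(Z, SZ), mul(SZ, SZ)))
  [2] add(add(S(add(SZ, mul(SSZ, SSZ))), SZ), add(mul(Z, SZ), mul(SZ, SZ)))
  [3] add(S(add(add(SZ, mul(SSZ, SSZ)), SZ)), add(mul(Z, SZ), mul(SZ, SZ)))
  [4] S(add(add(add(SZ, mul(SSZ, SSZ)), SZ), add(mul(Z, SZ), mul(SZ, SZ))))
  [5] S(add(add(S(add(Z, mul(SSZ, SSZ))), SZ), add(mul(Z, SZ), mul(SZ, SZ))))
  [6] S(add(S(add(add(Z, mul(SSZ, SSZ)), SZ)), add(mul(Z, SZ), mul(SZ, SZ))))
  [7] S(S(add(add(add(Z, mul(SSZ, SSZ)), SZ), add(mul(Z, SZ), mul(SZ, SZ)))))
  [8] S(S(add(add(mul(SSZ, SSZ), SZ), add(mul(Z, SZ), mul(SZ, SZ)))))
  [9] S(S(add(add(add(SSZ, mul(SZ, SSZ)), SZ), add(mul(Z, SZ), mul(SZ, SZ)))))
  [10] S(S(add(add(S(add(SZ, mul(SZ, SSZ))), SZ), add(mul(Z, SZ), mul(SZ, SZ)))))
  [11] S(S(add(S(add(add(SZ, mul(SZ, SSZ)), SZ)), add(mul(Z, SZ), mul(SZ, SZ)))))
  [12] S(S(S(add(add(add(SZ, mul(SZ, SSZ)), SZ), add(mul(Z, SZ), mul(SZ, SZ))))))
  [13] S(S(S(add(add(S(add(Z, mul(SZ, SSZ))), SZ), add(mul(Z, SZ), mul(SZ, SZ))))))
  [14] S(S(S(add(S(add(add(Z, mul(SZ, SSZ)), SZ)), add(mul(Z, SZ), mul(SZ, SZ))))))
  [15] S(S(S(S(add(add(add(Z, mul(SZ, SSZ)), SZ), add(mul(Z, SZ), mul(SZ, SZ)))))))
  [16] S(S(S(S(add(add(mul(SZ, SSZ), SZ), add(mul(Z, SZ), mul(SZ, SZ)))))))
  [17] S(S(S(S(add(add(add(SSZ, mul(Z, SSZ)), SZ), add(mul(Z, SZ), mul(SZ, SZ)))))))
  [18] S(S(S(S(add(add(S(add(SZ, mul(Z, SSZ))), SZ), add(mul(Z, SZ), mul(SZ, SZ)))))))
  [19] S(S(S(S(add(S(add(add(SZ, mul(Z, SSZ)), SZ)), add(mul(Z, SZ), mul(SZ, SZ)))))))
  [20] S(S(S(S(S(add(add(add(SZ, mul(Z, SSZ)), SZ), add(mul(Z, SZ), mul(SZ, SZ))))))))
  [21] S(S(S(S(S(add(add(S(add(Z, mul(Z, SSZ))), SZ), add(mul(Z, SZ), mul(SZ, SZ))))))))
  [22] S(S(S(S(S(add(S(add(add(Z, mul(Z, SSZ)), SZ)), add(mul(Z, SZ), mul(SZ, SZ))))))))
  [23] S(S(S(S(S(S(add(add(add(Z, mul(Z, SSZ)), SZ), add(mul(Z, SZ), mul(SZ, SZ)))))))))
  [24] S(S(S(S(S(S(add(add(mul(Z, SSZ), SZ), add(mul(Z, SZ), mul(SZ, SZ)))))))))
  [25] S(S(S(S(S(S(add(add(Z, SZ), add(mul(Z, SZ), mul(SZ, SZ)))))))))
  [26] S(S(S(S(S(S(add(SZ, add(mul(Z, SZ), mul(SZ, SZ)))))))))
  [27] S(S(S(S(S(S(S(add(Z, add(mul(Z, SZ), mul(SZ, SZ))))))))))
  [28] S(S(S(S(S(S(S(add(mul(Z, SZ), mul(SZ, SZ)))))))))
  [29] S(S(S(S(S(S(S(add(Z, mul(SZ, SZ)))))))))
  [30] S(S(S(S(S(S(S(mul(SZ, SZ))))))))
  [31] S(S(S(S(S(S(S(add(SZ, mul(Z, SZ)))))))))
  [32] S(S(S(S(S(S(S(S(add(Z, mul(Z, SZ))))))))))
  [33] S(S(S(S(S(S(S(S(mul(Z, SZ)))))))))
  [34] S^8(Z)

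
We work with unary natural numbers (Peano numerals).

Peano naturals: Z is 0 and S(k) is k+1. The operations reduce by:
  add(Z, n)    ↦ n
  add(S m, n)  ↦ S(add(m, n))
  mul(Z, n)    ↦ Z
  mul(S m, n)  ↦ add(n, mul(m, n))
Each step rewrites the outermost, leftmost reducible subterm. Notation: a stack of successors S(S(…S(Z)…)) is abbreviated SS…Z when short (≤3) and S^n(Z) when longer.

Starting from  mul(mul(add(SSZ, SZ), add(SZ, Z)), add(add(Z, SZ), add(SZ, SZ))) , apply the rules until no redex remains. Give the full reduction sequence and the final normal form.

  start: mul(mul(add(SSZ, SZ), add(SZ, Z)), add(add(Z, SZ), add(SZ, SZ)))
  step 1: mul(mul(S(add(SZ, SZ)), add(SZ, Z)), add(add(Z, SZ), add(SZ, SZ)))
  step 2: mul(add(add(SZ, Z), mul(add(SZ, SZ), add(SZ, Z))), add(add(Z, SZ), add(SZ, SZ)))
  step 3: mul(add(S(add(Z, Z)), mul(add(SZ, SZ), add(SZ, Z))), add(add(Z, SZ), add(SZ, SZ)))
  step 4: mul(S(add(add(Z, Z), mul(add(SZ, SZ), add(SZ, Z)))), add(add(Z, SZ), add(SZ, SZ)))
  step 5: add(add(add(Z, SZ), add(SZ, SZ)), mul(add(add(Z, Z), mul(add(SZ, SZ), add(SZ, Z))), add(add(Z, SZ), add(SZ, SZ))))
  step 6: add(add(SZ, add(SZ, SZ)), mul(add(add(Z, Z), mul(add(SZ, SZ), add(SZ, Z))), add(add(Z, SZ), add(SZ, SZ))))
  step 7: add(S(add(Z, add(SZ, SZ))), mul(add(add(Z, Z), mul(add(SZ, SZ), add(SZ, Z))), add(add(Z, SZ), add(SZ, SZ))))
  step 8: S(add(add(Z, add(SZ, SZ)), mul(add(add(Z, Z), mul(add(SZ, SZ), add(SZ, Z))), add(add(Z, SZ), add(SZ, SZ)))))
  step 9: S(add(add(SZ, SZ), mul(add(add(Z, Z), mul(add(SZ, SZ), add(SZ, Z))), add(add(Z, SZ), add(SZ, SZ)))))
  step 10: S(add(S(add(Z, SZ)), mul(add(add(Z, Z), mul(add(SZ, SZ), add(SZ, Z))), add(add(Z, SZ), add(SZ, SZ)))))
  step 11: S(S(add(add(Z, SZ), mul(add(add(Z, Z), mul(add(SZ, SZ), add(SZ, Z))), add(add(Z, SZ), add(SZ, SZ))))))
  step 12: S(S(add(SZ, mul(add(add(Z, Z), mul(add(SZ, SZ), add(SZ, Z))), add(add(Z, SZ), add(SZ, SZ))))))
  step 13: S(S(S(add(Z, mul(add(add(Z, Z), mul(add(SZ, SZ), add(SZ, Z))), add(add(Z, SZ), add(SZ, SZ)))))))
  step 14: S(S(S(mul(add(add(Z, Z), mul(add(SZ, SZ), add(SZ, Z))), add(add(Z, SZ), add(SZ, SZ))))))
  step 15: S(S(S(mul(add(Z, mul(add(SZ, SZ), add(SZ, Z))), add(add(Z, SZ), add(SZ, SZ))))))
  step 16: S(S(S(mul(mul(add(SZ, SZ), add(SZ, Z)), add(add(Z, SZ), add(SZ, SZ))))))
  step 17: S(S(S(mul(mul(S(add(Z, SZ)), add(SZ, Z)), add(add(Z, SZ), add(SZ, SZ))))))
  step 18: S(S(S(mul(add(add(SZ, Z), mul(add(Z, SZ), add(SZ, Z))), add(add(Z, SZ), add(SZ, SZ))))))
  step 19: S(S(S(mul(add(S(add(Z, Z)), mul(add(Z, SZ), add(SZ, Z))), add(add(Z, SZ), add(SZ, SZ))))))
  step 20: S(S(S(mul(S(add(add(Z, Z), mul(add(Z, SZ), add(SZ, Z)))), add(add(Z, SZ), add(SZ, SZ))))))
  step 21: S(S(S(add(add(add(Z, SZ), add(SZ, SZ)), mul(add(add(Z, Z), mul(add(Z, SZ), add(SZ, Z))), add(add(Z, SZ), add(SZ, SZ)))))))
  step 22: S(S(S(add(add(SZ, add(SZ, SZ)), mul(add(add(Z, Z), mul(add(Z, SZ), add(SZ, Z))), add(add(Z, SZ), add(SZ, SZ)))))))
  step 23: S(S(S(add(S(add(Z, add(SZ, SZ))), mul(add(add(Z, Z), mul(add(Z, SZ), add(SZ, Z))), add(add(Z, SZ), add(SZ, SZ)))))))
  step 24: S(S(S(S(add(add(Z, add(SZ, SZ)), mul(add(add(Z, Z), mul(add(Z, SZ), add(SZ, Z))), add(add(Z, SZ), add(SZ, SZ))))))))
  step 25: S(S(S(S(add(add(SZ, SZ), mul(add(add(Z, Z), mul(add(Z, SZ), add(SZ, Z))), add(add(Z, SZ), add(SZ, SZ))))))))
  step 26: S(S(S(S(add(S(add(Z, SZ)), mul(add(add(Z, Z), mul(add(Z, SZ), add(SZ, Z))), add(add(Z, SZ), add(SZ, SZ))))))))
  step 27: S(S(S(S(S(add(add(Z, SZ), mul(add(add(Z, Z), mul(add(Z, SZ), add(SZ, Z))), add(add(Z, SZ), add(SZ, SZ)))))))))
  step 28: S(S(S(S(S(add(SZ, mul(add(add(Z, Z), mul(add(Z, SZ), add(SZ, Z))), add(add(Z, SZ), add(SZ, SZ)))))))))
  step 29: S(S(S(S(S(S(add(Z, mul(add(add(Z, Z), mul(add(Z, SZ), add(SZ, Z))), add(add(Z, SZ), add(SZ, SZ))))))))))
  step 30: S(S(S(S(S(S(mul(add(add(Z, Z), mul(add(Z, SZ), add(SZ, Z))), add(add(Z, SZ), add(SZ, SZ)))))))))
  step 31: S(S(S(S(S(S(mul(add(Z, mul(add(Z, SZ), add(SZ, Z))), add(add(Z, SZ), add(SZ, SZ)))))))))
  step 32: S(S(S(S(S(S(mul(mul(add(Z, SZ), add(SZ, Z)), add(add(Z, SZ), add(SZ, SZ)))))))))
  step 33: S(S(S(S(S(S(mul(mul(SZ, add(SZ, Z)), add(add(Z, SZ), add(SZ, SZ)))))))))
  step 34: S(S(S(S(S(S(mul(add(add(SZ, Z), mul(Z, add(SZ, Z))), add(add(Z, SZ), add(SZ, SZ)))))))))
  step 35: S(S(S(S(S(S(mul(add(S(add(Z, Z)), mul(Z, add(SZ, Z))), add(add(Z, SZ), add(SZ, SZ)))))))))
  step 36: S(S(S(S(S(S(mul(S(add(add(Z, Z), mul(Z, add(SZ, Z)))), add(add(Z, SZ), add(SZ, SZ)))))))))
  step 37: S(S(S(S(S(S(add(add(add(Z, SZ), add(SZ, SZ)), mul(add(add(Z, Z), mul(Z, add(SZ, Z))), add(add(Z, SZ), add(SZ, SZ))))))))))
  step 38: S(S(S(S(S(S(add(add(SZ, add(SZ, SZ)), mul(add(add(Z, Z), mul(Z, add(SZ, Z))), add(add(Z, SZ), add(SZ, SZ))))))))))
  step 39: S(S(S(S(S(S(add(S(add(Z, add(SZ, SZ))), mul(add(add(Z, Z), mul(Z, add(SZ, Z))), add(add(Z, SZ), add(SZ, SZ))))))))))
  step 40: S(S(S(S(S(S(S(add(add(Z, add(SZ, SZ)), mul(add(add(Z, Z), mul(Z, add(SZ, Z))), add(add(Z, SZ), add(SZ, SZ)))))))))))
  step 41: S(S(S(S(S(S(S(add(add(SZ, SZ), mul(add(add(Z, Z), mul(Z, add(SZ, Z))), add(add(Z, SZ), add(SZ, SZ)))))))))))
  step 42: S(S(S(S(S(S(S(add(S(add(Z, SZ)), mul(add(add(Z, Z), mul(Z, add(SZ, Z))), add(add(Z, SZ), add(SZ, SZ)))))))))))
  step 43: S(S(S(S(S(S(S(S(add(add(Z, SZ), mul(add(add(Z, Z), mul(Z, add(SZ, Z))), add(add(Z, SZ), add(SZ, SZ))))))))))))
  step 44: S(S(S(S(S(S(S(S(add(SZ, mul(add(add(Z, Z), mul(Z, add(SZ, Z))), add(add(Z, SZ), add(SZ, SZ))))))))))))
  step 45: S(S(S(S(S(S(S(S(S(add(Z, mul(add(add(Z, Z), mul(Z, add(SZ, Z))), add(add(Z, SZ), add(SZ, SZ)))))))))))))
  step 46: S(S(S(S(S(S(S(S(S(mul(add(add(Z, Z), mul(Z, add(SZ, Z))), add(add(Z, SZ), add(SZ, SZ))))))))))))
  step 47: S(S(S(S(S(S(S(S(S(mul(add(Z, mul(Z, add(SZ, Z))), add(add(Z, SZ), add(SZ, SZ))))))))))))
  step 48: S(S(S(S(S(S(S(S(S(mul(mul(Z, add(SZ, Z)), add(add(Z, SZ), add(SZ, SZ))))))))))))
  step 49: S(S(S(S(S(S(S(S(S(mul(Z, add(add(Z, SZ), add(SZ, SZ))))))))))))
  step 50: S^9(Z)

Answer: normal form = S^9(Z)  (in 50 steps)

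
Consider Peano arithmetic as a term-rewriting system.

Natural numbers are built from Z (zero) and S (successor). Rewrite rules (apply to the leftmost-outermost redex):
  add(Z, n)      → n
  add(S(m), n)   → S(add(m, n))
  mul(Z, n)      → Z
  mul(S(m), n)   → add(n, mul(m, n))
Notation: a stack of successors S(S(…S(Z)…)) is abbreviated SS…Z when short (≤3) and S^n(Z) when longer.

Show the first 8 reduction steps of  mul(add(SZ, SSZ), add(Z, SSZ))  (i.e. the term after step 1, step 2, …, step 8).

Answer: after 8 steps: S(S(add(add(Z, SSZ), mul(SZ, add(Z, SSZ)))))

Reduction:
  start: mul(add(SZ, SSZ), add(Z, SSZ))
  [1] mul(S(add(Z, SSZ)), add(Z, SSZ))
  [2] add(add(Z, SSZ), mul(add(Z, SSZ), add(Z, SSZ)))
  [3] add(SSZ, mul(add(Z, SSZ), add(Z, SSZ)))
  [4] S(add(SZ, mul(add(Z, SSZ), add(Z, SSZ))))
  [5] S(S(add(Z, mul(add(Z, SSZ), add(Z, SSZ)))))
  [6] S(S(mul(add(Z, SSZ), add(Z, SSZ))))
  [7] S(S(mul(SSZ, add(Z, SSZ))))
  [8] S(S(add(add(Z, SSZ), mul(SZ, add(Z, SSZ)))))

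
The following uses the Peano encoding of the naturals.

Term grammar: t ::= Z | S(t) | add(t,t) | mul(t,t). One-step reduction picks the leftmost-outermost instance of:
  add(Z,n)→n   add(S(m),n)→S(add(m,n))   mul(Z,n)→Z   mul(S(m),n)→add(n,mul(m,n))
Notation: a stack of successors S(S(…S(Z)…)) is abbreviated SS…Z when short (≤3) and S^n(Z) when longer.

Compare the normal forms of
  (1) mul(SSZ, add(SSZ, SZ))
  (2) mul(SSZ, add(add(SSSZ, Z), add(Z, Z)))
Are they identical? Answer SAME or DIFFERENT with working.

Term A:
  start: mul(SSZ, add(SSZ, SZ))
  step 1: add(add(SSZ, SZ), mul(SZ, add(SSZ, SZ)))
  step 2: add(S(add(SZ, SZ)), mul(SZ, add(SSZ, SZ)))
  step 3: S(add(add(SZ, SZ), mul(SZ, add(SSZ, SZ))))
  step 4: S(add(S(add(Z, SZ)), mul(SZ, add(SSZ, SZ))))
  step 5: S(S(add(add(Z, SZ), mul(SZ, add(SSZ, SZ)))))
  step 6: S(S(add(SZ, mul(SZ, add(SSZ, SZ)))))
  step 7: S(S(S(add(Z, mul(SZ, add(SSZ, SZ))))))
  step 8: S(S(S(mul(SZ, add(SSZ, SZ)))))
  step 9: S(S(S(add(add(SSZ, SZ), mul(Z, add(SSZ, SZ))))))
  step 10: S(S(S(add(S(add(SZ, SZ)), mul(Z, add(SSZ, SZ))))))
  step 11: S(S(S(S(add(add(SZ, SZ), mul(Z, add(SSZ, SZ)))))))
  step 12: S(S(S(S(add(S(add(Z, SZ)), mul(Z, add(SSZ, SZ)))))))
  step 13: S(S(S(S(S(add(add(Z, SZ), mul(Z, add(SSZ, SZ))))))))
  step 14: S(S(S(S(S(add(SZ, mul(Z, add(SSZ, SZ))))))))
  step 15: S(S(S(S(S(S(add(Z, mul(Z, add(SSZ, SZ)))))))))
  step 16: S(S(S(S(S(S(mul(Z, add(SSZ, SZ))))))))
  step 17: S^6(Z)

Term B:
  start: mul(SSZ, add(add(SSSZ, Z), add(Z, Z)))
  step 1: add(add(add(SSSZ, Z), add(Z, Z)), mul(SZ, add(add(SSSZ, Z), add(Z, Z))))
  step 2: add(add(S(add(SSZ, Z)), add(Z, Z)), mul(SZ, add(add(SSSZ, Z), add(Z, Z))))
  step 3: add(S(add(add(SSZ, Z), add(Z, Z))), mul(SZ, add(add(SSSZ, Z), add(Z, Z))))
  step 4: S(add(add(add(SSZ, Z), add(Z, Z)), mul(SZ, add(add(SSSZ, Z), add(Z, Z)))))
  step 5: S(add(add(S(add(SZ, Z)), add(Z, Z)), mul(SZ, add(add(SSSZ, Z), add(Z, Z)))))
  step 6: S(add(S(add(add(SZ, Z), add(Z, Z))), mul(SZ, add(add(SSSZ, Z), add(Z, Z)))))
  step 7: S(S(add(add(add(SZ, Z), add(Z, Z)), mul(SZ, add(add(SSSZ, Z), add(Z, Z))))))
  step 8: S(S(add(add(S(add(Z, Z)), add(Z, Z)), mul(SZ, add(add(SSSZ, Z), add(Z, Z))))))
  step 9: S(S(add(S(add(add(Z, Z), add(Z, Z))), mul(SZ, add(add(SSSZ, Z), add(Z, Z))))))
  step 10: S(S(S(add(add(add(Z, Z), add(Z, Z)), mul(SZ, add(add(SSSZ, Z), add(Z, Z)))))))
  step 11: S(S(S(add(add(Z, add(Z, Z)), mul(SZ, add(add(SSSZ, Z), add(Z, Z)))))))
  step 12: S(S(S(add(add(Z, Z), mul(SZ, add(add(SSSZ, Z), add(Z, Z)))))))
  step 13: S(S(S(add(Z, mul(SZ, add(add(SSSZ, Z), add(Z, Z)))))))
  step 14: S(S(S(mul(SZ, add(add(SSSZ, Z), add(Z, Z))))))
  step 15: S(S(S(add(add(add(SSSZ, Z), add(Z, Z)), mul(Z, add(add(SSSZ, Z), add(Z, Z)))))))
  step 16: S(S(S(add(add(S(add(SSZ, Z)), add(Z, Z)), mul(Z, add(add(SSSZ, Z), add(Z, Z)))))))
  step 17: S(S(S(add(S(add(add(SSZ, Z), add(Z, Z))), mul(Z, add(add(SSSZ, Z), add(Z, Z)))))))
  step 18: S(S(S(S(add(add(add(SSZ, Z), add(Z, Z)), mul(Z, add(add(SSSZ, Z), add(Z, Z))))))))
  step 19: S(S(S(S(add(add(S(add(SZ, Z)), add(Z, Z)), mul(Z, add(add(SSSZ, Z), add(Z, Z))))))))
  step 20: S(S(S(S(add(S(add(add(SZ, Z), add(Z, Z))), mul(Z, add(add(SSSZ, Z), add(Z, Z))))))))
  step 21: S(S(S(S(S(add(add(add(SZ, Z), add(Z, Z)), mul(Z, add(add(SSSZ, Z), add(Z, Z)))))))))
  step 22: S(S(S(S(S(add(add(S(add(Z, Z)), add(Z, Z)), mul(Z, add(add(SSSZ, Z), add(Z, Z)))))))))
  step 23: S(S(S(S(S(add(S(add(add(Z, Z), add(Z, Z))), mul(Z, add(add(SSSZ, Z), add(Z, Z)))))))))
  step 24: S(S(S(S(S(S(add(add(add(Z, Z), add(Z, Z)), mul(Z, add(add(SSSZ, Z), add(Z, Z))))))))))
  step 25: S(S(S(S(S(S(add(add(Z, add(Z, Z)), mul(Z, add(add(SSSZ, Z), add(Z, Z))))))))))
  step 26: S(S(S(S(S(S(add(add(Z, Z), mul(Z, add(add(SSSZ, Z), add(Z, Z))))))))))
  step 27: S(S(S(S(S(S(add(Z, mul(Z, add(add(SSSZ, Z), add(Z, Z))))))))))
  step 28: S(S(S(S(S(S(mul(Z, add(add(SSSZ, Z), add(Z, Z)))))))))
  step 29: S^6(Z)

Answer: SAME — A ⇓ S^6(Z), B ⇓ S^6(Z)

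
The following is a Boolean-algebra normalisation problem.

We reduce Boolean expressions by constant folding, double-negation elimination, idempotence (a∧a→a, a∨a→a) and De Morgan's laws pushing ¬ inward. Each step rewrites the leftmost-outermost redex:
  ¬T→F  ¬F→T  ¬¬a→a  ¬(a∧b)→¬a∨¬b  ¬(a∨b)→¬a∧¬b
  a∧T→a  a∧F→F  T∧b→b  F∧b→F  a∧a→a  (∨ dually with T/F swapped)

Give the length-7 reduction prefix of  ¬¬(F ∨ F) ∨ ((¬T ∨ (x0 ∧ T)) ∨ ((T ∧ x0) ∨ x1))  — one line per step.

Answer: after 7 steps: x0 ∨ (x0 ∨ x1)

Working:
  start: ¬¬(F ∨ F) ∨ ((¬T ∨ (x0 ∧ T)) ∨ ((T ∧ x0) ∨ x1))
  [1] (F ∨ F) ∨ ((¬T ∨ (x0 ∧ T)) ∨ ((T ∧ x0) ∨ x1))
  [2] F ∨ ((¬T ∨ (x0 ∧ T)) ∨ ((T ∧ x0) ∨ x1))
  [3] (¬T ∨ (x0 ∧ T)) ∨ ((T ∧ x0) ∨ x1)
  [4] (F ∨ (x0 ∧ T)) ∨ ((T ∧ x0) ∨ x1)
  [5] (x0 ∧ T) ∨ ((T ∧ x0) ∨ x1)
  [6] x0 ∨ ((T ∧ x0) ∨ x1)
  [7] x0 ∨ (x0 ∨ x1)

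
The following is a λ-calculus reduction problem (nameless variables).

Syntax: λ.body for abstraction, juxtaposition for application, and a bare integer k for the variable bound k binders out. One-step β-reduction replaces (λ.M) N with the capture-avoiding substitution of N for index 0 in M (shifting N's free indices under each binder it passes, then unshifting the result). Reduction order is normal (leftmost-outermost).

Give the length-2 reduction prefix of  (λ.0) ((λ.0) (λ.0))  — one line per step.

  start: (λ.0) ((λ.0) (λ.0))
  [1] (λ.0) (λ.0)
  [2] λ.0

Answer: after 2 steps: λ.0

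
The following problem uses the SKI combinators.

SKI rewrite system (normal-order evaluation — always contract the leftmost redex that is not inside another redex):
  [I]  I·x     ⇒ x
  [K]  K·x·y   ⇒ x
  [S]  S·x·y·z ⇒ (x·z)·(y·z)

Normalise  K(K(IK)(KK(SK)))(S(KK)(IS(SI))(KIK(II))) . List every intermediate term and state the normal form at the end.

  start: K(K(IK)(KK(SK)))(S(KK)(IS(SI))(KIK(II)))
  step 1: K(IK)(KK(SK))
  step 2: IK
  step 3: K

Answer: normal form = K  (in 3 steps)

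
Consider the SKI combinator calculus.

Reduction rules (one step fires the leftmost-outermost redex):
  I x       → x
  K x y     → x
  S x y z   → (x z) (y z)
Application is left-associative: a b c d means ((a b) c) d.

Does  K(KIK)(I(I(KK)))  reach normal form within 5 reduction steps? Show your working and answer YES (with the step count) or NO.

  start: K(KIK)(I(I(KK)))
  [1] KIK
  [2] I

Answer: YES — reaches normal form I in 2 ≤ 5 steps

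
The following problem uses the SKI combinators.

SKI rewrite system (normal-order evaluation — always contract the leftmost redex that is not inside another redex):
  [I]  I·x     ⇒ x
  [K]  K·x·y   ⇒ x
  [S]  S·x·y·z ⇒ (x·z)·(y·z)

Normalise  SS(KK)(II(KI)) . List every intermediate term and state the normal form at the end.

  start: SS(KK)(II(KI))
  [1] S(II(KI))(KK(II(KI)))
  [2] S(I(KI))(KK(II(KI)))
  [3] S(KI)(KK(II(KI)))
  [4] S(KI)K

Answer: normal form = S(KI)K  (in 4 steps)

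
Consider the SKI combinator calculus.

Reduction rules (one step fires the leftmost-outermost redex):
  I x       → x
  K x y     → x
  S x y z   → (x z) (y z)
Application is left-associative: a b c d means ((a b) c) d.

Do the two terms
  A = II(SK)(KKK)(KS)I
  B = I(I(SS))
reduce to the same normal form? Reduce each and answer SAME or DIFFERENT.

Answer: DIFFERENT — A ⇓ S, B ⇓ SS

Reduction:
Term A:
  start: II(SK)(KKK)(KS)I
  step 1: I(SK)(KKK)(KS)I
  step 2: SK(KKK)(KS)I
  step 3: K(KS)(KKK(KS))I
  step 4: KSI
  step 5: S

Term B:
  start: I(I(SS))
  step 1: I(SS)
  step 2: SS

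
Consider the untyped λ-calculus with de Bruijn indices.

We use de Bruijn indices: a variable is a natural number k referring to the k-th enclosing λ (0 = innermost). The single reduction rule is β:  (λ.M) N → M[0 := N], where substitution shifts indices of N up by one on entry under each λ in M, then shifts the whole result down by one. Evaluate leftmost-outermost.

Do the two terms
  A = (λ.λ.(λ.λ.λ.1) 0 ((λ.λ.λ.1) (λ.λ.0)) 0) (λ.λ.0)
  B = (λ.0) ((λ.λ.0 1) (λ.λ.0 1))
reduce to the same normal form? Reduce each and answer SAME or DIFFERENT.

Term A:
  start: (λ.λ.(λ.λ.λ.1) 0 ((λ.λ.λ.1) (λ.λ.0)) 0) (λ.λ.0)
  step 1: λ.(λ.λ.λ.1) 0 ((λ.λ.λ.1) (λ.λ.0)) 0
  step 2: λ.(λ.λ.1) ((λ.λ.λ.1) (λ.λ.0)) 0
  step 3: λ.(λ.(λ.λ.λ.1) (λ.λ.0)) 0
  step 4: λ.(λ.λ.λ.1) (λ.λ.0)
  step 5: λ.λ.λ.1

Term B:
  start: (λ.0) ((λ.λ.0 1) (λ.λ.0 1))
  step 1: (λ.λ.0 1) (λ.λ.0 1)
  step 2: λ.0 (λ.λ.0 1)

Answer: DIFFERENT — A ⇓ λ.λ.λ.1, B ⇓ λ.0 (λ.λ.0 1)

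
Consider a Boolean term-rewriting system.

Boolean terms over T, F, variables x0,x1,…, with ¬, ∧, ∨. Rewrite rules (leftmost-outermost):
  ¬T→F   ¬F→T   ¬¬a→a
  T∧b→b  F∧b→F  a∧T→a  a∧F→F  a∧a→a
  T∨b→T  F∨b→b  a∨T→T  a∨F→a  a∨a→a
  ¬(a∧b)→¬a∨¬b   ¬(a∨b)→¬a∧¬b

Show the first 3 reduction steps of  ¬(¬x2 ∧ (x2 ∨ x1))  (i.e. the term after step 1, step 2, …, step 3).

Answer: after 3 steps: x2 ∨ (¬x2 ∧ ¬x1)

Derivation:
  start: ¬(¬x2 ∧ (x2 ∨ x1))
  →1  ¬¬x2 ∨ ¬(x2 ∨ x1)
  →2  x2 ∨ ¬(x2 ∨ x1)
  →3  x2 ∨ (¬x2 ∧ ¬x1)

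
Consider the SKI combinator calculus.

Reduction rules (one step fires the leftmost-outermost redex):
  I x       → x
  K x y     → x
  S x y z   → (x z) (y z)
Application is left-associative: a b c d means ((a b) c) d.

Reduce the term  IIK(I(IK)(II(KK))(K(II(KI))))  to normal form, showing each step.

  start: IIK(I(IK)(II(KK))(K(II(KI))))
  step 1: IK(I(IK)(II(KK))(K(II(KI))))
  step 2: K(I(IK)(II(KK))(K(II(KI))))
  step 3: K(IK(II(KK))(K(II(KI))))
  step 4: K(K(II(KK))(K(II(KI))))
  step 5: K(II(KK))
  step 6: K(I(KK))
  step 7: K(KK)

Answer: normal form = K(KK)  (in 7 steps)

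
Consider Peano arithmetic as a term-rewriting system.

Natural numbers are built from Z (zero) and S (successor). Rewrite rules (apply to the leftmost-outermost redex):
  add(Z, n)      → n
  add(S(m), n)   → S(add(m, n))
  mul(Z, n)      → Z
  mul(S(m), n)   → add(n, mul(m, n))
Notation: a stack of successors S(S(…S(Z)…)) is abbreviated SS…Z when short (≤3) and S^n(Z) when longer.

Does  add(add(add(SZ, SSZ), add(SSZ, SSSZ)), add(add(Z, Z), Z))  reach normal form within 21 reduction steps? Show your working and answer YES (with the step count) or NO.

Answer: YES — reaches normal form S^8(Z) in 20 ≤ 21 steps

Derivation:
  start: add(add(add(SZ, SSZ), add(SSZ, SSSZ)), add(add(Z, Z), Z))
  →1  add(add(S(add(Z, SSZ)), add(SSZ, SSSZ)), add(add(Z, Z), Z))
  →2  add(S(add(add(Z, SSZ), add(SSZ, SSSZ))), add(add(Z, Z), Z))
  →3  S(add(add(add(Z, SSZ), add(SSZ, SSSZ)), add(add(Z, Z), Z)))
  →4  S(add(add(SSZ, add(SSZ, SSSZ)), add(add(Z, Z), Z)))
  →5  S(add(S(add(SZ, add(SSZ, SSSZ))), add(add(Z, Z), Z)))
  →6  S(S(add(add(SZ, add(SSZ, SSSZ)), add(add(Z, Z), Z))))
  →7  S(S(add(S(add(Z, add(SSZ, SSSZ))), add(add(Z, Z), Z))))
  →8  S(S(S(add(add(Z, add(SSZ, SSSZ)), add(add(Z, Z), Z)))))
  →9  S(S(S(add(add(SSZ, SSSZ), add(add(Z, Z), Z)))))
  →10  S(S(S(add(S(add(SZ, SSSZ)), add(add(Z, Z), Z)))))
  →11  S(S(S(S(add(add(SZ, SSSZ), add(add(Z, Z), Z))))))
  →12  S(S(S(S(add(S(add(Z, SSSZ)), add(add(Z, Z), Z))))))
  →13  S(S(S(S(S(add(add(Z, SSSZ), add(add(Z, Z), Z)))))))
  →14  S(S(S(S(S(add(SSSZ, add(add(Z, Z), Z)))))))
  →15  S(S(S(S(S(S(add(SSZ, add(add(Z, Z), Z))))))))
  →16  S(S(S(S(S(S(S(add(SZ, add(add(Z, Z), Z)))))))))
  →17  S(S(S(S(S(S(S(S(add(Z, add(add(Z, Z), Z))))))))))
  →18  S(S(S(S(S(S(S(S(add(add(Z, Z), Z)))))))))
  →19  S(S(S(S(S(S(S(S(add(Z, Z)))))))))
  →20  S^8(Z)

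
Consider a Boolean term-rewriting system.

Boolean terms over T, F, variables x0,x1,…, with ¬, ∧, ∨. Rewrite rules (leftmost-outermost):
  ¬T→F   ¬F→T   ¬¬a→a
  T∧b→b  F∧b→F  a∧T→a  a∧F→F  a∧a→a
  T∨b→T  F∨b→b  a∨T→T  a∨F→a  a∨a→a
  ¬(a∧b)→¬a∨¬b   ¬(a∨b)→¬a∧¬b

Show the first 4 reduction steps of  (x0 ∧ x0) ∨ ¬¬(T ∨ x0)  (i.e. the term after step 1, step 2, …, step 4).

Answer: after 4 steps: T

Reduction:
  start: (x0 ∧ x0) ∨ ¬¬(T ∨ x0)
  [1] x0 ∨ ¬¬(T ∨ x0)
  [2] x0 ∨ (T ∨ x0)
  [3] x0 ∨ T
  [4] T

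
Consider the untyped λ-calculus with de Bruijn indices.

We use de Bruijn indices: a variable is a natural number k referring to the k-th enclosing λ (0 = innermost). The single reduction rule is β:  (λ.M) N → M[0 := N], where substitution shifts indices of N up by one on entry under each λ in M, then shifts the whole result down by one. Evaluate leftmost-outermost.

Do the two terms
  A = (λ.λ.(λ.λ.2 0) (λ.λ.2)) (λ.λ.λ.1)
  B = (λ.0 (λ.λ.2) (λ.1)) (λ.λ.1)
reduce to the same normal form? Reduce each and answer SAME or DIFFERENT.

Answer: DIFFERENT — A ⇓ λ.λ.1 0, B ⇓ λ.λ.λ.λ.1

Working:
Term A:
  start: (λ.λ.(λ.λ.2 0) (λ.λ.2)) (λ.λ.λ.1)
  →1  λ.(λ.λ.2 0) (λ.λ.2)
  →2  λ.λ.1 0

Term B:
  start: (λ.0 (λ.λ.2) (λ.1)) (λ.λ.1)
  →1  (λ.λ.1) (λ.λ.λ.λ.1) (λ.λ.λ.1)
  →2  (λ.λ.λ.λ.λ.1) (λ.λ.λ.1)
  →3  λ.λ.λ.λ.1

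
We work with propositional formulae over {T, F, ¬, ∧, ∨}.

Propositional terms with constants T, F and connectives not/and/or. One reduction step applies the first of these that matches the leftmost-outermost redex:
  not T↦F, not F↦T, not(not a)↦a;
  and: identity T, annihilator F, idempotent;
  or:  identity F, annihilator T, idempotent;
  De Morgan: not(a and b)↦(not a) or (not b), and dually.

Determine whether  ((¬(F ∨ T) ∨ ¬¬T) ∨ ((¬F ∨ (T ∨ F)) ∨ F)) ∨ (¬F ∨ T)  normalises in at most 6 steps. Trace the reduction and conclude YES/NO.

  start: ((¬(F ∨ T) ∨ ¬¬T) ∨ ((¬F ∨ (T ∨ F)) ∨ F)) ∨ (¬F ∨ T)
  step 1: (((¬F ∧ ¬T) ∨ ¬¬T) ∨ ((¬F ∨ (T ∨ F)) ∨ F)) ∨ (¬F ∨ T)
  step 2: (((T ∧ ¬T) ∨ ¬¬T) ∨ ((¬F ∨ (T ∨ F)) ∨ F)) ∨ (¬F ∨ T)
  step 3: ((¬T ∨ ¬¬T) ∨ ((¬F ∨ (T ∨ F)) ∨ F)) ∨ (¬F ∨ T)
  step 4: ((F ∨ ¬¬T) ∨ ((¬F ∨ (T ∨ F)) ∨ F)) ∨ (¬F ∨ T)
  step 5: (¬¬T ∨ ((¬F ∨ (T ∨ F)) ∨ F)) ∨ (¬F ∨ T)
  step 6: (T ∨ ((¬F ∨ (T ∨ F)) ∨ F)) ∨ (¬F ∨ T)

Answer: NO — after 6 steps the term is (T ∨ ((¬F ∨ (T ∨ F)) ∨ F)) ∨ (¬F ∨ T), not yet normal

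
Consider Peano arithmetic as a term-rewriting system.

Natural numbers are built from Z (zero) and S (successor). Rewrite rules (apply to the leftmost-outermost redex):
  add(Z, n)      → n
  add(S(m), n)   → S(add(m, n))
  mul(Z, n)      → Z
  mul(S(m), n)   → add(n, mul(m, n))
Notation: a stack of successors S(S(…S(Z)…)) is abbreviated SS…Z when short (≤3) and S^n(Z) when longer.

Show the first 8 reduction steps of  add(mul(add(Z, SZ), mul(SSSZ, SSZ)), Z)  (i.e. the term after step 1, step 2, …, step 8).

Answer: after 8 steps: S(add(S(add(add(Z, mul(SSZ, SSZ)), mul(Z, mul(SSSZ, SSZ)))), Z))

Working:
  start: add(mul(add(Z, SZ), mul(SSSZ, SSZ)), Z)
  step 1: add(mul(SZ, mul(SSSZ, SSZ)), Z)
  step 2: add(add(mul(SSSZ, SSZ), mul(Z, mul(SSSZ, SSZ))), Z)
  step 3: add(add(add(SSZ, mul(SSZ, SSZ)), mul(Z, mul(SSSZ, SSZ))), Z)
  step 4: add(add(S(add(SZ, mul(SSZ, SSZ))), mul(Z, mul(SSSZ, SSZ))), Z)
  step 5: add(S(add(add(SZ, mul(SSZ, SSZ)), mul(Z, mul(SSSZ, SSZ)))), Z)
  step 6: S(add(add(add(SZ, mul(SSZ, SSZ)), mul(Z, mul(SSSZ, SSZ))), Z))
  step 7: S(add(add(S(add(Z, mul(SSZ, SSZ))), mul(Z, mul(SSSZ, SSZ))), Z))
  step 8: S(add(S(add(add(Z, mul(SSZ, SSZ)), mul(Z, mul(SSSZ, SSZ)))), Z))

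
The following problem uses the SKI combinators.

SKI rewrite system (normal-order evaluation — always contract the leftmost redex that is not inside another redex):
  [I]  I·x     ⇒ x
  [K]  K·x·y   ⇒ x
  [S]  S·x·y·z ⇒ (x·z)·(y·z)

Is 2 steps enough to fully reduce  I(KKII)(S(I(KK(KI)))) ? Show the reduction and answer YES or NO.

Answer: NO — after 2 steps the term is KI(S(I(KK(KI)))), not yet normal

Working:
  start: I(KKII)(S(I(KK(KI))))
  step 1: KKII(S(I(KK(KI))))
  step 2: KI(S(I(KK(KI))))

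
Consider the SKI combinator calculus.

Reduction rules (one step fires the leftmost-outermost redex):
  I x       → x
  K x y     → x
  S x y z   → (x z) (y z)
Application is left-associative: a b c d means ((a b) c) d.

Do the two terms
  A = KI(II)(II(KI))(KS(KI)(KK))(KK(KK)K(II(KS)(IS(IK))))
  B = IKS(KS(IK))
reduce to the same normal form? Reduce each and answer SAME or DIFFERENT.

Term A:
  start: KI(II)(II(KI))(KS(KI)(KK))(KK(KK)K(II(KS)(IS(IK))))
  [1] I(II(KI))(KS(KI)(KK))(KK(KK)K(II(KS)(IS(IK))))
  [2] II(KI)(KS(KI)(KK))(KK(KK)K(II(KS)(IS(IK))))
  [3] I(KI)(KS(KI)(KK))(KK(KK)K(II(KS)(IS(IK))))
  [4] KI(KS(KI)(KK))(KK(KK)K(II(KS)(IS(IK))))
  [5] I(KK(KK)K(II(KS)(IS(IK))))
  [6] KK(KK)K(II(KS)(IS(IK)))
  [7] KK(II(KS)(IS(IK)))
  [8] K

Term B:
  start: IKS(KS(IK))
  [1] KS(KS(IK))
  [2] S

Answer: DIFFERENT — A ⇓ K, B ⇓ S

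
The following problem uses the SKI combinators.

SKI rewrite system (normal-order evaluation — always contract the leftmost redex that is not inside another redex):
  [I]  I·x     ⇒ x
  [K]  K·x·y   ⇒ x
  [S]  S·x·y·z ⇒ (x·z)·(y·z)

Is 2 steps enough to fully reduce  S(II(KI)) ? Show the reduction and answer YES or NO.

  start: S(II(KI))
  step 1: S(I(KI))
  step 2: S(KI)

Answer: YES — reaches normal form S(KI) in 2 ≤ 2 steps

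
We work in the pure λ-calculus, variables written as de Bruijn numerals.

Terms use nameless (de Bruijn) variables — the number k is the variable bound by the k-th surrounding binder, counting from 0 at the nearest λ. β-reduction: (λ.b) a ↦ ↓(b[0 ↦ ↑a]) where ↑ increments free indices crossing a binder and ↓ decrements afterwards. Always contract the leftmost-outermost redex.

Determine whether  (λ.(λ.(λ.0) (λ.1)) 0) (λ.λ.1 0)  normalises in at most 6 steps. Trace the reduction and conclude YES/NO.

Answer: YES — reaches normal form λ.λ.λ.1 0 in 3 ≤ 6 steps

Working:
  start: (λ.(λ.(λ.0) (λ.1)) 0) (λ.λ.1 0)
  step 1: (λ.(λ.0) (λ.1)) (λ.λ.1 0)
  step 2: (λ.0) (λ.λ.λ.1 0)
  step 3: λ.λ.λ.1 0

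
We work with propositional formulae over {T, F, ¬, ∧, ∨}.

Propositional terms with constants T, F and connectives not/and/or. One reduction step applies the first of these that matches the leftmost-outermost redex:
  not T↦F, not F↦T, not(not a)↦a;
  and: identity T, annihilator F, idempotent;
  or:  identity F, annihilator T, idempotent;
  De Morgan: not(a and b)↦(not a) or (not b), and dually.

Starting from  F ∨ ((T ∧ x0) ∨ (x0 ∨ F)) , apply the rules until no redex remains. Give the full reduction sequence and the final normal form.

  start: F ∨ ((T ∧ x0) ∨ (x0 ∨ F))
  →1  (T ∧ x0) ∨ (x0 ∨ F)
  →2  x0 ∨ (x0 ∨ F)
  →3  x0 ∨ x0
  →4  x0

Answer: normal form = x0  (in 4 steps)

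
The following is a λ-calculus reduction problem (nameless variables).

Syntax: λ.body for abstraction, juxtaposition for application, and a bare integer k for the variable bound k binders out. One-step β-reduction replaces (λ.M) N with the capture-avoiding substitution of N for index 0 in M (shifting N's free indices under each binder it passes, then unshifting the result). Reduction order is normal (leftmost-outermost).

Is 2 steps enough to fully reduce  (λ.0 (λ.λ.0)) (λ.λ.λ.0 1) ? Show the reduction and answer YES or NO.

  start: (λ.0 (λ.λ.0)) (λ.λ.λ.0 1)
  step 1: (λ.λ.λ.0 1) (λ.λ.0)
  step 2: λ.λ.0 1

Answer: YES — reaches normal form λ.λ.0 1 in 2 ≤ 2 steps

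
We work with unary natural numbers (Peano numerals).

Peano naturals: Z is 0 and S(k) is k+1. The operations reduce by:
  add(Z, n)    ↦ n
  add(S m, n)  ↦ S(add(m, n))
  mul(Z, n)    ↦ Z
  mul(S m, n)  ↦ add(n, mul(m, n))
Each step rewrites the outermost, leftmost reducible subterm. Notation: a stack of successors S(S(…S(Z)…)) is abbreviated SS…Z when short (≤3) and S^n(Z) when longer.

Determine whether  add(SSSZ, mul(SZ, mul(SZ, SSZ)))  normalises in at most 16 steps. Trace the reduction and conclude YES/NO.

Answer: YES — reaches normal form S^5(Z) in 14 ≤ 16 steps

Working:
  start: add(SSSZ, mul(SZ, mul(SZ, SSZ)))
  [1] S(add(SSZ, mul(SZ, mul(SZ, SSZ))))
  [2] S(S(add(SZ, mul(SZ, mul(SZ, SSZ)))))
  [3] S(S(S(add(Z, mul(SZ, mul(SZ, SSZ))))))
  [4] S(S(S(mul(SZ, mul(SZ, SSZ)))))
  [5] S(S(S(add(mul(SZ, SSZ), mul(Z, mul(SZ, SSZ))))))
  [6] S(S(S(add(add(SSZ, mul(Z, SSZ)), mul(Z, mul(SZ, SSZ))))))
  [7] S(S(S(add(S(add(SZ, mul(Z, SSZ))), mul(Z, mul(SZ, SSZ))))))
  [8] S(S(S(S(add(add(SZ, mul(Z, SSZ)), mul(Z, mul(SZ, SSZ)))))))
  [9] S(S(S(S(add(S(add(Z, mul(Z, SSZ))), mul(Z, mul(SZ, SSZ)))))))
  [10] S(S(S(S(S(add(add(Z, mul(Z, SSZ)), mul(Z, mul(SZ, SSZ))))))))
  [11] S(S(S(S(S(add(mul(Z, SSZ), mul(Z, mul(SZ, SSZ))))))))
  [12] S(S(S(S(S(add(Z, mul(Z, mul(SZ, SSZ))))))))
  [13] S(S(S(S(S(mul(Z, mul(SZ, SSZ)))))))
  [14] S^5(Z)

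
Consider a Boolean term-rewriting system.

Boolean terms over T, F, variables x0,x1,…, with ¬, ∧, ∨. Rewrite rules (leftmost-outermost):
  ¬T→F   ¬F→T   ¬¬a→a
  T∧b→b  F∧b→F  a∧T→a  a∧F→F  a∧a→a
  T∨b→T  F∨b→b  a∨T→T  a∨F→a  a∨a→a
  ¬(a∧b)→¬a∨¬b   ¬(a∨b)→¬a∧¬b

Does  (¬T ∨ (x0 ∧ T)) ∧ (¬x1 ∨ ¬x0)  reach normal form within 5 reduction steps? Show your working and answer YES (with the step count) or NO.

Answer: YES — reaches normal form x0 ∧ (¬x1 ∨ ¬x0) in 3 ≤ 5 steps

Reduction:
  start: (¬T ∨ (x0 ∧ T)) ∧ (¬x1 ∨ ¬x0)
  →1  (F ∨ (x0 ∧ T)) ∧ (¬x1 ∨ ¬x0)
  →2  (x0 ∧ T) ∧ (¬x1 ∨ ¬x0)
  →3  x0 ∧ (¬x1 ∨ ¬x0)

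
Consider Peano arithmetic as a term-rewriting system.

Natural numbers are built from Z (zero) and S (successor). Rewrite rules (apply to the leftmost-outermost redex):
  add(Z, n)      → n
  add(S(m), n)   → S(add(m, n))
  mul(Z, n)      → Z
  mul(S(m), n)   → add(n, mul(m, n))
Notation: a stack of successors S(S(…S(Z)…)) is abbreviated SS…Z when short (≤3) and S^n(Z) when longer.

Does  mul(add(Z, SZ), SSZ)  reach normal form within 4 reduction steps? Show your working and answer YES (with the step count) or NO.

  start: mul(add(Z, SZ), SSZ)
  step 1: mul(SZ, SSZ)
  step 2: add(SSZ, mul(Z, SSZ))
  step 3: S(add(SZ, mul(Z, SSZ)))
  step 4: S(S(add(Z, mul(Z, SSZ))))

Answer: NO — after 4 steps the term is S(S(add(Z, mul(Z, SSZ)))), not yet normal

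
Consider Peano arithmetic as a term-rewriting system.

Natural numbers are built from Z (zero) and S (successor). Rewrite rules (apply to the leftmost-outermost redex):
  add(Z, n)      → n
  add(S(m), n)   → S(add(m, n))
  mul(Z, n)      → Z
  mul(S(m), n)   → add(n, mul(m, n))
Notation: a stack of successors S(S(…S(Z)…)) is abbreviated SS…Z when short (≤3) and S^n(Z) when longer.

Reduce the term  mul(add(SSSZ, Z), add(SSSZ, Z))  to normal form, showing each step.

  start: mul(add(SSSZ, Z), add(SSSZ, Z))
  [1] mul(S(add(SSZ, Z)), add(SSSZ, Z))
  [2] add(add(SSSZ, Z), mul(add(SSZ, Z), add(SSSZ, Z)))
  [3] add(S(add(SSZ, Z)), mul(add(SSZ, Z), add(SSSZ, Z)))
  [4] S(add(add(SSZ, Z), mul(add(SSZ, Z), add(SSSZ, Z))))
  [5] S(add(S(add(SZ, Z)), mul(add(SSZ, Z), add(SSSZ, Z))))
  [6] S(S(add(add(SZ, Z), mul(add(SSZ, Z), add(SSSZ, Z)))))
  [7] S(S(add(S(add(Z, Z)), mul(add(SSZ, Z), add(SSSZ, Z)))))
  [8] S(S(S(add(add(Z, Z), mul(add(SSZ, Z), add(SSSZ, Z))))))
  [9] S(S(S(add(Z, mul(add(SSZ, Z), add(SSSZ, Z))))))
  [10] S(S(S(mul(add(SSZ, Z), add(SSSZ, Z)))))
  [11] S(S(S(mul(S(add(SZ, Z)), add(SSSZ, Z)))))
  [12] S(S(S(add(add(SSSZ, Z), mul(add(SZ, Z), add(SSSZ, Z))))))
  [13] S(S(S(add(S(add(SSZ, Z)), mul(add(SZ, Z), add(SSSZ, Z))))))
  [14] S(S(S(S(add(add(SSZ, Z), mul(add(SZ, Z), add(SSSZ, Z)))))))
  [15] S(S(S(S(add(S(add(SZ, Z)), mul(add(SZ, Z), add(SSSZ, Z)))))))
  [16] S(S(S(S(S(add(add(SZ, Z), mul(add(SZ, Z), add(SSSZ, Z))))))))
  [17] S(S(S(S(S(add(S(add(Z, Z)), mul(add(SZ, Z), add(SSSZ, Z))))))))
  [18] S(S(S(S(S(S(add(add(Z, Z), mul(add(SZ, Z), add(SSSZ, Z)))))))))
  [19] S(S(S(S(S(S(add(Z, mul(add(SZ, Z), add(SSSZ, Z)))))))))
  [20] S(S(S(S(S(S(mul(add(SZ, Z), add(SSSZ, Z))))))))
  [21] S(S(S(S(S(S(mul(S(add(Z, Z)), add(SSSZ, Z))))))))
  [22] S(S(S(S(S(S(add(add(SSSZ, Z), mul(add(Z, Z), add(SSSZ, Z)))))))))
  [23] S(S(S(S(S(S(add(S(add(SSZ, Z)), mul(add(Z, Z), add(SSSZ, Z)))))))))
  [24] S(S(S(S(S(S(S(add(add(SSZ, Z), mul(add(Z, Z), add(SSSZ, Z))))))))))
  [25] S(S(S(S(S(S(S(add(S(add(SZ, Z)), mul(add(Z, Z), add(SSSZ, Z))))))))))
  [26] S(S(S(S(S(S(S(S(add(add(SZ, Z), mul(add(Z, Z), add(SSSZ, Z)))))))))))
  [27] S(S(S(S(S(S(S(S(add(S(add(Z, Z)), mul(add(Z, Z), add(SSSZ, Z)))))))))))
  [28] S(S(S(S(S(S(S(S(S(add(add(Z, Z), mul(add(Z, Z), add(SSSZ, Z))))))))))))
  [29] S(S(S(S(S(S(S(S(S(add(Z, mul(add(Z, Z), add(SSSZ, Z))))))))))))
  [30] S(S(S(S(S(S(S(S(S(mul(add(Z, Z), add(SSSZ, Z)))))))))))
  [31] S(S(S(S(S(S(S(S(S(mul(Z, add(SSSZ, Z)))))))))))
  [32] S^9(Z)

Answer: normal form = S^9(Z)  (in 32 steps)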